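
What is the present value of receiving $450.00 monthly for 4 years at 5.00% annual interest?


Present value of an ordinary annuity: PV = PMT × (1 − (1 + r)^(−n)) / r
Monthly rate r = 0.05/12 ≈ 0.00416667, n = 48
PV = $450.00 × (1 − (1 + 0.05/12)^(−48)) / (0.05/12)
PV = $450.00 × 43.422956
PV = $19,540.33

PV = PMT × (1-(1+r)^(-n))/r = $19,540.33


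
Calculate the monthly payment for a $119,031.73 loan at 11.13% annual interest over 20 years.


Loan payment formula: PMT = PV × r / (1 − (1 + r)^(−n))
Monthly rate r = 0.1113/12 = 0.009275, n = 240 months
Denominator: 1 − (1 + 0.1113/12)^(−240) = 0.890927
PMT = $119,031.73 × (0.1113/12) / 0.890927
PMT = $1,239.18 per month

PMT = PV × r / (1-(1+r)^(-n)) = $1,239.18/month


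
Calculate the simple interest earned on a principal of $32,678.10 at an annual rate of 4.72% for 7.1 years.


Simple interest formula: I = P × r × t
I = $32,678.10 × 0.0472 × 7.1
I = $10,951.08

I = P × r × t = $10,951.08


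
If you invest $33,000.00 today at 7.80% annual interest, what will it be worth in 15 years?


Future value formula: FV = PV × (1 + r)^t
FV = $33,000.00 × (1 + 0.078)^15
FV = $33,000.00 × 3.0851864
FV = $101,811.15

FV = PV × (1 + r)^t = $101,811.15


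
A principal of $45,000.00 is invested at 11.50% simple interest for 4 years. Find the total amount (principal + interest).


Total amount formula: A = P(1 + rt) = P + P·r·t
Interest: I = P × r × t = $45,000.00 × 0.115 × 4 = $20,700.00
A = P + I = $45,000.00 + $20,700.00 = $65,700.00

A = P + I = P(1 + rt) = $65,700.00


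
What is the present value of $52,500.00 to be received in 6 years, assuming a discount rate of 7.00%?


Present value formula: PV = FV / (1 + r)^t
PV = $52,500.00 / (1 + 0.07)^6
PV = $52,500.00 / 1.500730
PV = $34,982.97

PV = FV / (1 + r)^t = $34,982.97


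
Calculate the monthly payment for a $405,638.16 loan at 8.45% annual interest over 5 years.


Loan payment formula: PMT = PV × r / (1 − (1 + r)^(−n))
Monthly rate r = 0.0845/12 ≈ 0.00704167, n = 60 months
Denominator: 1 − (1 + 0.0845/12)^(−60) = 0.3436226
PMT = $405,638.16 × (0.0845/12) / 0.3436226
PMT = $8,312.52 per month

PMT = PV × r / (1-(1+r)^(-n)) = $8,312.52/month


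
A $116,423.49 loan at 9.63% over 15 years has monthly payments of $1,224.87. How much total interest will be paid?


Total paid over the life of the loan = PMT × n.
Total paid = $1,224.87 × 180 = $220,476.60
Total interest = total paid − principal = $220,476.60 − $116,423.49 = $104,053.11

Total interest = (PMT × n) - PV = $104,053.11


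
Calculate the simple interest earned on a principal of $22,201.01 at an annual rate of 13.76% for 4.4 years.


Simple interest formula: I = P × r × t
I = $22,201.01 × 0.1376 × 4.4
I = $13,441.38

I = P × r × t = $13,441.38


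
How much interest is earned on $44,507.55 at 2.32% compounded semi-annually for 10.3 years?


Compound interest earned = final amount − principal.
A = P(1 + r/n)^(nt) = $44,507.55 × (1 + 0.0232/2)^(2 × 10.3) = $56,443.69
Interest = A − P = $56,443.69 − $44,507.55 = $11,936.14

Interest = A - P = $11,936.14


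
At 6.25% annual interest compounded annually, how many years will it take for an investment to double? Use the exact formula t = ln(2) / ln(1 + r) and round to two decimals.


Doubling condition: (1 + r)^t = 2
Take ln of both sides: t × ln(1 + r) = ln(2)
t = ln(2) / ln(1 + r)
t = 0.693147 / 0.060625
t = 11.43

t = ln(2) / ln(1 + r) = 11.43 years


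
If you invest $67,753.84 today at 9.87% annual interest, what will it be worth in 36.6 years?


Future value formula: FV = PV × (1 + r)^t
FV = $67,753.84 × (1 + 0.0987)^36.6
FV = $67,753.84 × 31.34555453
FV = $2,123,781.69

FV = PV × (1 + r)^t = $2,123,781.69


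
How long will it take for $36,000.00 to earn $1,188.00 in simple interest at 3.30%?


Rearrange the simple interest formula for t:
I = P × r × t  ⇒  t = I / (P × r)
t = $1,188.00 / ($36,000.00 × 0.033)
t = 1

t = I/(P×r) = 1 year


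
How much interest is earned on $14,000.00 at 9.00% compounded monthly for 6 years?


Compound interest earned = final amount − principal.
A = P(1 + r/n)^(nt) = $14,000.00 × (1 + 0.09/12)^(12 × 6) = $23,975.74
Interest = A − P = $23,975.74 − $14,000.00 = $9,975.74

Interest = A - P = $9,975.74


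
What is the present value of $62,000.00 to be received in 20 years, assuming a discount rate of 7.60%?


Present value formula: PV = FV / (1 + r)^t
PV = $62,000.00 / (1 + 0.076)^20
PV = $62,000.00 / 4.327583
PV = $14,326.70

PV = FV / (1 + r)^t = $14,326.70


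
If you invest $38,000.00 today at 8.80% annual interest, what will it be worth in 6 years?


Future value formula: FV = PV × (1 + r)^t
FV = $38,000.00 × (1 + 0.088)^6
FV = $38,000.00 × 1.658721
FV = $63,031.40

FV = PV × (1 + r)^t = $63,031.40


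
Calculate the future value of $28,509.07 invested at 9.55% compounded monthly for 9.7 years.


Compound interest formula: A = P(1 + r/n)^(nt)
A = $28,509.07 × (1 + 0.0955/12)^(12 × 9.7)
Growth factor: (1 + 0.0955/12)^116.4 = 2.5160327
A = $28,509.07 × 2.5160327
A = $71,729.75

A = P(1 + r/n)^(nt) = $71,729.75


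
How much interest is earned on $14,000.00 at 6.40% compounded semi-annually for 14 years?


Compound interest earned = final amount − principal.
A = P(1 + r/n)^(nt) = $14,000.00 × (1 + 0.064/2)^(2 × 14) = $33,818.91
Interest = A − P = $33,818.91 − $14,000.00 = $19,818.91

Interest = A - P = $19,818.91


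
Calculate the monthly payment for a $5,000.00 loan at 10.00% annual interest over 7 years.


Loan payment formula: PMT = PV × r / (1 − (1 + r)^(−n))
Monthly rate r = 0.1/12 ≈ 0.00833333, n = 84 months
Denominator: 1 − (1 + 0.1/12)^(−84) = 0.501972
PMT = $5,000.00 × (0.1/12) / 0.501972
PMT = $83.01 per month

PMT = PV × r / (1-(1+r)^(-n)) = $83.01/month


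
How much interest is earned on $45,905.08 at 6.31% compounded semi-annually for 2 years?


Compound interest earned = final amount − principal.
A = P(1 + r/n)^(nt) = $45,905.08 × (1 + 0.0631/2)^(2 × 2) = $51,978.28
Interest = A − P = $51,978.28 − $45,905.08 = $6,073.20

Interest = A - P = $6,073.20


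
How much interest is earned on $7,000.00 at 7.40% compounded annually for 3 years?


Compound interest earned = final amount − principal.
A = P(1 + r/n)^(nt) = $7,000.00 × (1 + 0.074/1)^(1 × 3) = $8,671.83
Interest = A − P = $8,671.83 − $7,000.00 = $1,671.83

Interest = A - P = $1,671.83


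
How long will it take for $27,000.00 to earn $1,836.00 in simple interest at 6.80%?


Rearrange the simple interest formula for t:
I = P × r × t  ⇒  t = I / (P × r)
t = $1,836.00 / ($27,000.00 × 0.068)
t = 1

t = I/(P×r) = 1 year


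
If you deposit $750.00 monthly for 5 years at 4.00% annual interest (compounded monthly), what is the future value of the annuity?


Future value of an ordinary annuity: FV = PMT × ((1 + r)^n − 1) / r
Monthly rate r = 0.04/12 ≈ 0.00333333, n = 60
FV = $750.00 × ((1 + 0.04/12)^60 − 1) / (0.04/12)
FV = $750.00 × 66.298978
FV = $49,724.23

FV = PMT × ((1+r)^n - 1)/r = $49,724.23


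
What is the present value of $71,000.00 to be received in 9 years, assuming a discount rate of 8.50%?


Present value formula: PV = FV / (1 + r)^t
PV = $71,000.00 / (1 + 0.085)^9
PV = $71,000.00 / 2.0838557
PV = $34,071.46

PV = FV / (1 + r)^t = $34,071.46


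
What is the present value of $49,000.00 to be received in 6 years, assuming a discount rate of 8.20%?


Present value formula: PV = FV / (1 + r)^t
PV = $49,000.00 / (1 + 0.082)^6
PV = $49,000.00 / 1.604588
PV = $30,537.43

PV = FV / (1 + r)^t = $30,537.43


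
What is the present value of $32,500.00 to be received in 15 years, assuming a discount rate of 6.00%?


Present value formula: PV = FV / (1 + r)^t
PV = $32,500.00 / (1 + 0.06)^15
PV = $32,500.00 / 2.3965582
PV = $13,561.11

PV = FV / (1 + r)^t = $13,561.11


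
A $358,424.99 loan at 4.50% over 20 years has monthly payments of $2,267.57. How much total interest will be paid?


Total paid over the life of the loan = PMT × n.
Total paid = $2,267.57 × 240 = $544,216.80
Total interest = total paid − principal = $544,216.80 − $358,424.99 = $185,791.81

Total interest = (PMT × n) - PV = $185,791.81


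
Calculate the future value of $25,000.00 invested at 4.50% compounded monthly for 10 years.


Compound interest formula: A = P(1 + r/n)^(nt)
A = $25,000.00 × (1 + 0.045/12)^(12 × 10)
Growth factor: (1 + 0.045/12)^120 = 1.5669928
A = $25,000.00 × 1.5669928
A = $39,174.82

A = P(1 + r/n)^(nt) = $39,174.82


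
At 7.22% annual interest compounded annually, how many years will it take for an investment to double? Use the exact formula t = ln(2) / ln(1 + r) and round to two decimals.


Doubling condition: (1 + r)^t = 2
Take ln of both sides: t × ln(1 + r) = ln(2)
t = ln(2) / ln(1 + r)
t = 0.693147 / 0.069713
t = 9.94

t = ln(2) / ln(1 + r) = 9.94 years


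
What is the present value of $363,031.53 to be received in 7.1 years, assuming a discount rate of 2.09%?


Present value formula: PV = FV / (1 + r)^t
PV = $363,031.53 / (1 + 0.0209)^7.1
PV = $363,031.53 / 1.158192497
PV = $313,446.63

PV = FV / (1 + r)^t = $313,446.63


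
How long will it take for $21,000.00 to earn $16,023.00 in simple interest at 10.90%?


Rearrange the simple interest formula for t:
I = P × r × t  ⇒  t = I / (P × r)
t = $16,023.00 / ($21,000.00 × 0.109)
t = 7

t = I/(P×r) = 7 years


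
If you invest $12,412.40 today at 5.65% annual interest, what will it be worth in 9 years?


Future value formula: FV = PV × (1 + r)^t
FV = $12,412.40 × (1 + 0.0565)^9
FV = $12,412.40 × 1.639931
FV = $20,355.48

FV = PV × (1 + r)^t = $20,355.48


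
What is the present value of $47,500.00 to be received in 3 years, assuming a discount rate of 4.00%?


Present value formula: PV = FV / (1 + r)^t
PV = $47,500.00 / (1 + 0.04)^3
PV = $47,500.00 / 1.124864
PV = $42,227.33

PV = FV / (1 + r)^t = $42,227.33


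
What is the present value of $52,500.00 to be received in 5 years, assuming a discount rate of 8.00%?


Present value formula: PV = FV / (1 + r)^t
PV = $52,500.00 / (1 + 0.08)^5
PV = $52,500.00 / 1.469328
PV = $35,730.62

PV = FV / (1 + r)^t = $35,730.62


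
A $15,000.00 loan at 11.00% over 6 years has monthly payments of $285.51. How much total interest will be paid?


Total paid over the life of the loan = PMT × n.
Total paid = $285.51 × 72 = $20,556.72
Total interest = total paid − principal = $20,556.72 − $15,000.00 = $5,556.72

Total interest = (PMT × n) - PV = $5,556.72


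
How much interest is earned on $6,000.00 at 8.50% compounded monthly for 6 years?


Compound interest earned = final amount − principal.
A = P(1 + r/n)^(nt) = $6,000.00 × (1 + 0.085/12)^(12 × 6) = $9,973.80
Interest = A − P = $9,973.80 − $6,000.00 = $3,973.80

Interest = A - P = $3,973.80


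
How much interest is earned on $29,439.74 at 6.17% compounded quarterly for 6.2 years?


Compound interest earned = final amount − principal.
A = P(1 + r/n)^(nt) = $29,439.74 × (1 + 0.0617/4)^(4 × 6.2) = $43,032.91
Interest = A − P = $43,032.91 − $29,439.74 = $13,593.17

Interest = A - P = $13,593.17


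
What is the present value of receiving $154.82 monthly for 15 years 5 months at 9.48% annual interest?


Present value of an ordinary annuity: PV = PMT × (1 − (1 + r)^(−n)) / r
Monthly rate r = 0.0948/12 = 0.0079, n = 185
PV = $154.82 × (1 − (1 + 0.0948/12)^(−185)) / (0.0948/12)
PV = $154.82 × 97.060294
PV = $15,026.87

PV = PMT × (1-(1+r)^(-n))/r = $15,026.87


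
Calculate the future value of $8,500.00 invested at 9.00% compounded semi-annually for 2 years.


Compound interest formula: A = P(1 + r/n)^(nt)
A = $8,500.00 × (1 + 0.09/2)^(2 × 2)
Growth factor: (1 + 0.09/2)^4 = 1.192519
A = $8,500.00 × 1.192519
A = $10,136.41

A = P(1 + r/n)^(nt) = $10,136.41


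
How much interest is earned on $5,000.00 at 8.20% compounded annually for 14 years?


Compound interest earned = final amount − principal.
A = P(1 + r/n)^(nt) = $5,000.00 × (1 + 0.082/1)^(1 × 14) = $15,071.33
Interest = A − P = $15,071.33 − $5,000.00 = $10,071.33

Interest = A - P = $10,071.33


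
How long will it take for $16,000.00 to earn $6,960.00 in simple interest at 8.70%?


Rearrange the simple interest formula for t:
I = P × r × t  ⇒  t = I / (P × r)
t = $6,960.00 / ($16,000.00 × 0.087)
t = 5

t = I/(P×r) = 5 years


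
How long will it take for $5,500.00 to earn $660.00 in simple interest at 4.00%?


Rearrange the simple interest formula for t:
I = P × r × t  ⇒  t = I / (P × r)
t = $660.00 / ($5,500.00 × 0.04)
t = 3

t = I/(P×r) = 3 years


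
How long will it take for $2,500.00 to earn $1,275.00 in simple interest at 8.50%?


Rearrange the simple interest formula for t:
I = P × r × t  ⇒  t = I / (P × r)
t = $1,275.00 / ($2,500.00 × 0.085)
t = 6

t = I/(P×r) = 6 years


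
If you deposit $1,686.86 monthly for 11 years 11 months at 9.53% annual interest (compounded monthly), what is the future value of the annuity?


Future value of an ordinary annuity: FV = PMT × ((1 + r)^n − 1) / r
Monthly rate r = 0.0953/12 ≈ 0.00794167, n = 143
FV = $1,686.86 × ((1 + 0.0953/12)^143 − 1) / (0.0953/12)
FV = $1,686.86 × 264.338526
FV = $445,902.09

FV = PMT × ((1+r)^n - 1)/r = $445,902.09


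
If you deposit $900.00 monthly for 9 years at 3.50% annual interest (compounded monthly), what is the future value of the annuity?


Future value of an ordinary annuity: FV = PMT × ((1 + r)^n − 1) / r
Monthly rate r = 0.035/12 ≈ 0.00291667, n = 108
FV = $900.00 × ((1 + 0.035/12)^108 − 1) / (0.035/12)
FV = $900.00 × 126.730702
FV = $114,057.63

FV = PMT × ((1+r)^n - 1)/r = $114,057.63


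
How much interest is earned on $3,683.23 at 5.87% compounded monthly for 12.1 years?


Compound interest earned = final amount − principal.
A = P(1 + r/n)^(nt) = $3,683.23 × (1 + 0.0587/12)^(12 × 12.1) = $7,480.72
Interest = A − P = $7,480.72 − $3,683.23 = $3,797.49

Interest = A - P = $3,797.49


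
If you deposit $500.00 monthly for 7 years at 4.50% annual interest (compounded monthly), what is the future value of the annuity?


Future value of an ordinary annuity: FV = PMT × ((1 + r)^n − 1) / r
Monthly rate r = 0.045/12 = 0.00375, n = 84
FV = $500.00 × ((1 + 0.045/12)^84 − 1) / (0.045/12)
FV = $500.00 × 98.520602
FV = $49,260.30

FV = PMT × ((1+r)^n - 1)/r = $49,260.30


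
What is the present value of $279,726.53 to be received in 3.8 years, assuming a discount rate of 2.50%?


Present value formula: PV = FV / (1 + r)^t
PV = $279,726.53 / (1 + 0.025)^3.8
PV = $279,726.53 / 1.0983751
PV = $254,673.04

PV = FV / (1 + r)^t = $254,673.04


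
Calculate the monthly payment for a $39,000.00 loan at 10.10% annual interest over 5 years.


Loan payment formula: PMT = PV × r / (1 − (1 + r)^(−n))
Monthly rate r = 0.101/12 ≈ 0.00841667, n = 60 months
Denominator: 1 − (1 + 0.101/12)^(−60) = 0.39521765
PMT = $39,000.00 × (0.101/12) / 0.39521765
PMT = $830.56 per month

PMT = PV × r / (1-(1+r)^(-n)) = $830.56/month


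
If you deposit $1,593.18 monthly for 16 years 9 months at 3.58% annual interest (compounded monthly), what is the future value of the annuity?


Future value of an ordinary annuity: FV = PMT × ((1 + r)^n − 1) / r
Monthly rate r = 0.0358/12 ≈ 0.00298333, n = 201
FV = $1,593.18 × ((1 + 0.0358/12)^201 − 1) / (0.0358/12)
FV = $1,593.18 × 274.812018
FV = $437,825.01

FV = PMT × ((1+r)^n - 1)/r = $437,825.01


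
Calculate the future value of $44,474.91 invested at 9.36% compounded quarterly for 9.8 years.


Compound interest formula: A = P(1 + r/n)^(nt)
A = $44,474.91 × (1 + 0.0936/4)^(4 × 9.8)
Growth factor: (1 + 0.0936/4)^39.2 = 2.4761684
A = $44,474.91 × 2.4761684
A = $110,127.37

A = P(1 + r/n)^(nt) = $110,127.37


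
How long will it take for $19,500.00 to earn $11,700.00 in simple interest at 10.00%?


Rearrange the simple interest formula for t:
I = P × r × t  ⇒  t = I / (P × r)
t = $11,700.00 / ($19,500.00 × 0.1)
t = 6

t = I/(P×r) = 6 years


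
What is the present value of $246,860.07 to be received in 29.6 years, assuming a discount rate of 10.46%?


Present value formula: PV = FV / (1 + r)^t
PV = $246,860.07 / (1 + 0.1046)^29.6
PV = $246,860.07 / 19.005056
PV = $12,989.18

PV = FV / (1 + r)^t = $12,989.18


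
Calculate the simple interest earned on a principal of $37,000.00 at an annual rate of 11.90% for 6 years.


Simple interest formula: I = P × r × t
I = $37,000.00 × 0.119 × 6
I = $26,418.00

I = P × r × t = $26,418.00


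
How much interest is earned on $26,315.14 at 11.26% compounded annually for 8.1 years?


Compound interest earned = final amount − principal.
A = P(1 + r/n)^(nt) = $26,315.14 × (1 + 0.1126/1)^(1 × 8.1) = $62,452.82
Interest = A − P = $62,452.82 − $26,315.14 = $36,137.68

Interest = A - P = $36,137.68


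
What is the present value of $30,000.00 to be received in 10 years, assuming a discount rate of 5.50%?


Present value formula: PV = FV / (1 + r)^t
PV = $30,000.00 / (1 + 0.055)^10
PV = $30,000.00 / 1.708144
PV = $17,562.92

PV = FV / (1 + r)^t = $17,562.92


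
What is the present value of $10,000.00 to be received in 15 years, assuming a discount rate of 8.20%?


Present value formula: PV = FV / (1 + r)^t
PV = $10,000.00 / (1 + 0.082)^15
PV = $10,000.00 / 3.261436
PV = $3,066.13

PV = FV / (1 + r)^t = $3,066.13


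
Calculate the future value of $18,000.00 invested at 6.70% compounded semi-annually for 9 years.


Compound interest formula: A = P(1 + r/n)^(nt)
A = $18,000.00 × (1 + 0.067/2)^(2 × 9)
Growth factor: (1 + 0.067/2)^18 = 1.8096253
A = $18,000.00 × 1.8096253
A = $32,573.26

A = P(1 + r/n)^(nt) = $32,573.26


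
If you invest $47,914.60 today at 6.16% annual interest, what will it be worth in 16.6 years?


Future value formula: FV = PV × (1 + r)^t
FV = $47,914.60 × (1 + 0.0616)^16.6
FV = $47,914.60 × 2.6974357
FV = $129,246.55

FV = PV × (1 + r)^t = $129,246.55


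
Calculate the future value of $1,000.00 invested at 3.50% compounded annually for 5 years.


Compound interest formula: A = P(1 + r/n)^(nt)
A = $1,000.00 × (1 + 0.035/1)^(1 × 5)
Growth factor: (1 + 0.035/1)^5 = 1.187686
A = $1,000.00 × 1.187686
A = $1,187.69

A = P(1 + r/n)^(nt) = $1,187.69


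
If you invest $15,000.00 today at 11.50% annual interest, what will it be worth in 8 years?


Future value formula: FV = PV × (1 + r)^t
FV = $15,000.00 × (1 + 0.115)^8
FV = $15,000.00 × 2.3889053
FV = $35,833.58

FV = PV × (1 + r)^t = $35,833.58


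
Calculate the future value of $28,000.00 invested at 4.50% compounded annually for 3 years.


Compound interest formula: A = P(1 + r/n)^(nt)
A = $28,000.00 × (1 + 0.045/1)^(1 × 3)
Growth factor: (1 + 0.045/1)^3 = 1.141166
A = $28,000.00 × 1.141166
A = $31,952.65

A = P(1 + r/n)^(nt) = $31,952.65


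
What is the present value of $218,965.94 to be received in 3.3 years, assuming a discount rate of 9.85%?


Present value formula: PV = FV / (1 + r)^t
PV = $218,965.94 / (1 + 0.0985)^3.3
PV = $218,965.94 / 1.3634531
PV = $160,596.61

PV = FV / (1 + r)^t = $160,596.61


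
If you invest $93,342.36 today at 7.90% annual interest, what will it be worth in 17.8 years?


Future value formula: FV = PV × (1 + r)^t
FV = $93,342.36 × (1 + 0.079)^17.8
FV = $93,342.36 × 3.8706305
FV = $361,293.79

FV = PV × (1 + r)^t = $361,293.79


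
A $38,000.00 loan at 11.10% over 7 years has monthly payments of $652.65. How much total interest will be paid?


Total paid over the life of the loan = PMT × n.
Total paid = $652.65 × 84 = $54,822.60
Total interest = total paid − principal = $54,822.60 − $38,000.00 = $16,822.60

Total interest = (PMT × n) - PV = $16,822.60


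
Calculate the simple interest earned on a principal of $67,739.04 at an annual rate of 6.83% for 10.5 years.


Simple interest formula: I = P × r × t
I = $67,739.04 × 0.0683 × 10.5
I = $48,579.05

I = P × r × t = $48,579.05


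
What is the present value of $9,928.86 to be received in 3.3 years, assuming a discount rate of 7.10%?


Present value formula: PV = FV / (1 + r)^t
PV = $9,928.86 / (1 + 0.071)^3.3
PV = $9,928.86 / 1.254022
PV = $7,917.61

PV = FV / (1 + r)^t = $7,917.61


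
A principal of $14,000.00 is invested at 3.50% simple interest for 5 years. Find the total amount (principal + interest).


Total amount formula: A = P(1 + rt) = P + P·r·t
Interest: I = P × r × t = $14,000.00 × 0.035 × 5 = $2,450.00
A = P + I = $14,000.00 + $2,450.00 = $16,450.00

A = P + I = P(1 + rt) = $16,450.00


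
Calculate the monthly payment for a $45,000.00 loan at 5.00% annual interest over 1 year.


Loan payment formula: PMT = PV × r / (1 − (1 + r)^(−n))
Monthly rate r = 0.05/12 ≈ 0.00416667, n = 12 months
Denominator: 1 − (1 + 0.05/12)^(−12) = 0.04867176
PMT = $45,000.00 × (0.05/12) / 0.04867176
PMT = $3,852.34 per month

PMT = PV × r / (1-(1+r)^(-n)) = $3,852.34/month


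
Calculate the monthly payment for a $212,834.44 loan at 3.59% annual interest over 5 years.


Loan payment formula: PMT = PV × r / (1 − (1 + r)^(−n))
Monthly rate r = 0.0359/12 ≈ 0.00299167, n = 60 months
Denominator: 1 − (1 + 0.0359/12)^(−60) = 0.1640881
PMT = $212,834.44 × (0.0359/12) / 0.1640881
PMT = $3,880.41 per month

PMT = PV × r / (1-(1+r)^(-n)) = $3,880.41/month


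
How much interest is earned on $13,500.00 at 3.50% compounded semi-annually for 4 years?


Compound interest earned = final amount − principal.
A = P(1 + r/n)^(nt) = $13,500.00 × (1 + 0.035/2)^(2 × 4) = $15,509.90
Interest = A − P = $15,509.90 − $13,500.00 = $2,009.90

Interest = A - P = $2,009.90


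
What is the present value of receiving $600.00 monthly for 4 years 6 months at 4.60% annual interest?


Present value of an ordinary annuity: PV = PMT × (1 − (1 + r)^(−n)) / r
Monthly rate r = 0.046/12 ≈ 0.00383333, n = 54
PV = $600.00 × (1 − (1 + 0.046/12)^(−54)) / (0.046/12)
PV = $600.00 × 48.693533
PV = $29,216.12

PV = PMT × (1-(1+r)^(-n))/r = $29,216.12


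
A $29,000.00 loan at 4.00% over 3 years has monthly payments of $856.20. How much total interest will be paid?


Total paid over the life of the loan = PMT × n.
Total paid = $856.20 × 36 = $30,823.20
Total interest = total paid − principal = $30,823.20 − $29,000.00 = $1,823.20

Total interest = (PMT × n) - PV = $1,823.20


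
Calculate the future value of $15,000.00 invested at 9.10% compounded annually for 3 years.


Compound interest formula: A = P(1 + r/n)^(nt)
A = $15,000.00 × (1 + 0.091/1)^(1 × 3)
Growth factor: (1 + 0.091/1)^3 = 1.2985966
A = $15,000.00 × 1.2985966
A = $19,478.95

A = P(1 + r/n)^(nt) = $19,478.95


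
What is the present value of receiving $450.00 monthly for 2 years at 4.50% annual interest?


Present value of an ordinary annuity: PV = PMT × (1 − (1 + r)^(−n)) / r
Monthly rate r = 0.045/12 = 0.00375, n = 24
PV = $450.00 × (1 − (1 + 0.045/12)^(−24)) / (0.045/12)
PV = $450.00 × 22.910656
PV = $10,309.80

PV = PMT × (1-(1+r)^(-n))/r = $10,309.80


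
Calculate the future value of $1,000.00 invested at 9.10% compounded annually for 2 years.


Compound interest formula: A = P(1 + r/n)^(nt)
A = $1,000.00 × (1 + 0.091/1)^(1 × 2)
Growth factor: (1 + 0.091/1)^2 = 1.190281
A = $1,000.00 × 1.190281
A = $1,190.28

A = P(1 + r/n)^(nt) = $1,190.28


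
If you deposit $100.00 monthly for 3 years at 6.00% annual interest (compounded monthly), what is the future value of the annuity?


Future value of an ordinary annuity: FV = PMT × ((1 + r)^n − 1) / r
Monthly rate r = 0.06/12 = 0.005, n = 36
FV = $100.00 × ((1 + 0.06/12)^36 − 1) / (0.06/12)
FV = $100.00 × 39.336105
FV = $3,933.61

FV = PMT × ((1+r)^n - 1)/r = $3,933.61


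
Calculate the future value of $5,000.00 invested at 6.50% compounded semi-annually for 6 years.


Compound interest formula: A = P(1 + r/n)^(nt)
A = $5,000.00 × (1 + 0.065/2)^(2 × 6)
Growth factor: (1 + 0.065/2)^12 = 1.4678468
A = $5,000.00 × 1.4678468
A = $7,339.23

A = P(1 + r/n)^(nt) = $7,339.23


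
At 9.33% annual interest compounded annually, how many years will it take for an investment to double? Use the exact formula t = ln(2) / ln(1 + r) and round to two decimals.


Doubling condition: (1 + r)^t = 2
Take ln of both sides: t × ln(1 + r) = ln(2)
t = ln(2) / ln(1 + r)
t = 0.693147 / 0.089201
t = 7.77

t = ln(2) / ln(1 + r) = 7.77 years


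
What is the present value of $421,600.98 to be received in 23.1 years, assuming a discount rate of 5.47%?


Present value formula: PV = FV / (1 + r)^t
PV = $421,600.98 / (1 + 0.0547)^23.1
PV = $421,600.98 / 3.4219893
PV = $123,203.48

PV = FV / (1 + r)^t = $123,203.48


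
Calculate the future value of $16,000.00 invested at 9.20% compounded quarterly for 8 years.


Compound interest formula: A = P(1 + r/n)^(nt)
A = $16,000.00 × (1 + 0.092/4)^(4 × 8)
Growth factor: (1 + 0.092/4)^32 = 2.070238
A = $16,000.00 × 2.070238
A = $33,123.81

A = P(1 + r/n)^(nt) = $33,123.81


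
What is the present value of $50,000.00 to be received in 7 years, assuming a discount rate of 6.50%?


Present value formula: PV = FV / (1 + r)^t
PV = $50,000.00 / (1 + 0.065)^7
PV = $50,000.00 / 1.5539865
PV = $32,175.31

PV = FV / (1 + r)^t = $32,175.31


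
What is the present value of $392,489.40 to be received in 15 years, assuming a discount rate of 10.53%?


Present value formula: PV = FV / (1 + r)^t
PV = $392,489.40 / (1 + 0.1053)^15
PV = $392,489.40 / 4.4895473
PV = $87,422.93

PV = FV / (1 + r)^t = $87,422.93


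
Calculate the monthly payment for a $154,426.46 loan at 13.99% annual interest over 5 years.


Loan payment formula: PMT = PV × r / (1 − (1 + r)^(−n))
Monthly rate r = 0.1399/12 ≈ 0.01165833, n = 60 months
Denominator: 1 − (1 + 0.1399/12)^(−60) = 0.501152
PMT = $154,426.46 × (0.1399/12) / 0.501152
PMT = $3,592.43 per month

PMT = PV × r / (1-(1+r)^(-n)) = $3,592.43/month


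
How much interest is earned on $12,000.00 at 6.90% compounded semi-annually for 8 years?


Compound interest earned = final amount − principal.
A = P(1 + r/n)^(nt) = $12,000.00 × (1 + 0.069/2)^(2 × 8) = $20,647.58
Interest = A − P = $20,647.58 − $12,000.00 = $8,647.58

Interest = A - P = $8,647.58


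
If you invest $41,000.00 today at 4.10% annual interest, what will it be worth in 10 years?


Future value formula: FV = PV × (1 + r)^t
FV = $41,000.00 × (1 + 0.041)^10
FV = $41,000.00 × 1.49453915
FV = $61,276.11

FV = PV × (1 + r)^t = $61,276.11


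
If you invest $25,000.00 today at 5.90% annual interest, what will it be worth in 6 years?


Future value formula: FV = PV × (1 + r)^t
FV = $25,000.00 × (1 + 0.059)^6
FV = $25,000.00 × 1.4105087
FV = $35,262.72

FV = PV × (1 + r)^t = $35,262.72


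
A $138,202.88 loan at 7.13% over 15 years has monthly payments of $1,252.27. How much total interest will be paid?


Total paid over the life of the loan = PMT × n.
Total paid = $1,252.27 × 180 = $225,408.60
Total interest = total paid − principal = $225,408.60 − $138,202.88 = $87,205.72

Total interest = (PMT × n) - PV = $87,205.72


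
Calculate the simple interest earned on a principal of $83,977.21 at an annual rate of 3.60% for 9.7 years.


Simple interest formula: I = P × r × t
I = $83,977.21 × 0.036 × 9.7
I = $29,324.84

I = P × r × t = $29,324.84


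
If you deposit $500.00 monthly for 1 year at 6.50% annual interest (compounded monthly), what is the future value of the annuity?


Future value of an ordinary annuity: FV = PMT × ((1 + r)^n − 1) / r
Monthly rate r = 0.065/12 ≈ 0.00541667, n = 12
FV = $500.00 × ((1 + 0.065/12)^12 − 1) / (0.065/12)
FV = $500.00 × 12.364034
FV = $6,182.02

FV = PMT × ((1+r)^n - 1)/r = $6,182.02


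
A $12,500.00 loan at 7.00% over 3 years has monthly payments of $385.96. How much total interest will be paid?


Total paid over the life of the loan = PMT × n.
Total paid = $385.96 × 36 = $13,894.56
Total interest = total paid − principal = $13,894.56 − $12,500.00 = $1,394.56

Total interest = (PMT × n) - PV = $1,394.56


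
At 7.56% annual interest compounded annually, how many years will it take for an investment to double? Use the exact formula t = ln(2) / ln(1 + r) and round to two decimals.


Doubling condition: (1 + r)^t = 2
Take ln of both sides: t × ln(1 + r) = ln(2)
t = ln(2) / ln(1 + r)
t = 0.693147 / 0.072879
t = 9.51

t = ln(2) / ln(1 + r) = 9.51 years


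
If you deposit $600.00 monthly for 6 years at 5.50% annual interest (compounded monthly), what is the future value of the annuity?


Future value of an ordinary annuity: FV = PMT × ((1 + r)^n − 1) / r
Monthly rate r = 0.055/12 ≈ 0.00458333, n = 72
FV = $600.00 × ((1 + 0.055/12)^72 − 1) / (0.055/12)
FV = $600.00 × 85.073412
FV = $51,044.05

FV = PMT × ((1+r)^n - 1)/r = $51,044.05


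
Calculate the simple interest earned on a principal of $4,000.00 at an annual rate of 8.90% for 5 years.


Simple interest formula: I = P × r × t
I = $4,000.00 × 0.089 × 5
I = $1,780.00

I = P × r × t = $1,780.00


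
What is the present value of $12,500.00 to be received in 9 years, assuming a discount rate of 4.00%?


Present value formula: PV = FV / (1 + r)^t
PV = $12,500.00 / (1 + 0.04)^9
PV = $12,500.00 / 1.423312
PV = $8,782.33

PV = FV / (1 + r)^t = $8,782.33


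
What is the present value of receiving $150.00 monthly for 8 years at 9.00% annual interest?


Present value of an ordinary annuity: PV = PMT × (1 − (1 + r)^(−n)) / r
Monthly rate r = 0.09/12 = 0.0075, n = 96
PV = $150.00 × (1 − (1 + 0.09/12)^(−96)) / (0.09/12)
PV = $150.00 × 68.258439
PV = $10,238.77

PV = PMT × (1-(1+r)^(-n))/r = $10,238.77


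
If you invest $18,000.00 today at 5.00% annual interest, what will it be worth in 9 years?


Future value formula: FV = PV × (1 + r)^t
FV = $18,000.00 × (1 + 0.05)^9
FV = $18,000.00 × 1.5513282
FV = $27,923.91

FV = PV × (1 + r)^t = $27,923.91


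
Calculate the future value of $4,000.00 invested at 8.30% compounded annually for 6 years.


Compound interest formula: A = P(1 + r/n)^(nt)
A = $4,000.00 × (1 + 0.083/1)^(1 × 6)
Growth factor: (1 + 0.083/1)^6 = 1.613507
A = $4,000.00 × 1.613507
A = $6,454.03

A = P(1 + r/n)^(nt) = $6,454.03


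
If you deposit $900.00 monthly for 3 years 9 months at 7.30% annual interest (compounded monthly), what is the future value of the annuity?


Future value of an ordinary annuity: FV = PMT × ((1 + r)^n − 1) / r
Monthly rate r = 0.073/12 ≈ 0.00608333, n = 45
FV = $900.00 × ((1 + 0.073/12)^45 − 1) / (0.073/12)
FV = $900.00 × 51.582915
FV = $46,424.62

FV = PMT × ((1+r)^n - 1)/r = $46,424.62


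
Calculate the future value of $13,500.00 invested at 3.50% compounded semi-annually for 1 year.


Compound interest formula: A = P(1 + r/n)^(nt)
A = $13,500.00 × (1 + 0.035/2)^(2 × 1)
Growth factor: (1 + 0.035/2)^2 = 1.035306
A = $13,500.00 × 1.035306
A = $13,976.63

A = P(1 + r/n)^(nt) = $13,976.63


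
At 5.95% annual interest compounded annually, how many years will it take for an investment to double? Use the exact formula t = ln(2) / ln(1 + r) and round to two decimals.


Doubling condition: (1 + r)^t = 2
Take ln of both sides: t × ln(1 + r) = ln(2)
t = ln(2) / ln(1 + r)
t = 0.693147 / 0.057797
t = 11.99

t = ln(2) / ln(1 + r) = 11.99 years


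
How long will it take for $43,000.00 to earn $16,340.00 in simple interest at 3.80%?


Rearrange the simple interest formula for t:
I = P × r × t  ⇒  t = I / (P × r)
t = $16,340.00 / ($43,000.00 × 0.038)
t = 10

t = I/(P×r) = 10 years


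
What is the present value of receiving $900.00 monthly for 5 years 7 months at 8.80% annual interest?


Present value of an ordinary annuity: PV = PMT × (1 − (1 + r)^(−n)) / r
Monthly rate r = 0.088/12 ≈ 0.00733333, n = 67
PV = $900.00 × (1 − (1 + 0.088/12)^(−67)) / (0.088/12)
PV = $900.00 × 52.785281
PV = $47,506.75

PV = PMT × (1-(1+r)^(-n))/r = $47,506.75


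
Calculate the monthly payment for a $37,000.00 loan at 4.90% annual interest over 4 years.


Loan payment formula: PMT = PV × r / (1 − (1 + r)^(−n))
Monthly rate r = 0.049/12 ≈ 0.00408333, n = 48 months
Denominator: 1 − (1 + 0.049/12)^(−48) = 0.177660
PMT = $37,000.00 × (0.049/12) / 0.177660
PMT = $850.41 per month

PMT = PV × r / (1-(1+r)^(-n)) = $850.41/month


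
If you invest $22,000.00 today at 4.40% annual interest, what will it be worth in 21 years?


Future value formula: FV = PV × (1 + r)^t
FV = $22,000.00 × (1 + 0.044)^21
FV = $22,000.00 × 2.470077
FV = $54,341.69

FV = PV × (1 + r)^t = $54,341.69


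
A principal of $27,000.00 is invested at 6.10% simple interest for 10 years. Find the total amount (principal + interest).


Total amount formula: A = P(1 + rt) = P + P·r·t
Interest: I = P × r × t = $27,000.00 × 0.061 × 10 = $16,470.00
A = P + I = $27,000.00 + $16,470.00 = $43,470.00

A = P + I = P(1 + rt) = $43,470.00


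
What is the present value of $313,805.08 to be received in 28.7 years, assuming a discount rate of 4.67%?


Present value formula: PV = FV / (1 + r)^t
PV = $313,805.08 / (1 + 0.0467)^28.7
PV = $313,805.08 / 3.7059353
PV = $84,676.35

PV = FV / (1 + r)^t = $84,676.35


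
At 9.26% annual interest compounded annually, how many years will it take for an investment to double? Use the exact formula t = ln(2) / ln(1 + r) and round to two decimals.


Doubling condition: (1 + r)^t = 2
Take ln of both sides: t × ln(1 + r) = ln(2)
t = ln(2) / ln(1 + r)
t = 0.693147 / 0.088560
t = 7.83

t = ln(2) / ln(1 + r) = 7.83 years


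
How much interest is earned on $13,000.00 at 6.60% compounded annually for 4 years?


Compound interest earned = final amount − principal.
A = P(1 + r/n)^(nt) = $13,000.00 × (1 + 0.066/1)^(1 × 4) = $16,786.96
Interest = A − P = $16,786.96 − $13,000.00 = $3,786.96

Interest = A - P = $3,786.96


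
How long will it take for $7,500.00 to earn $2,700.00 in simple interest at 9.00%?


Rearrange the simple interest formula for t:
I = P × r × t  ⇒  t = I / (P × r)
t = $2,700.00 / ($7,500.00 × 0.09)
t = 4

t = I/(P×r) = 4 years


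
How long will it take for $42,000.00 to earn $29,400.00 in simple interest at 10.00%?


Rearrange the simple interest formula for t:
I = P × r × t  ⇒  t = I / (P × r)
t = $29,400.00 / ($42,000.00 × 0.1)
t = 7

t = I/(P×r) = 7 years


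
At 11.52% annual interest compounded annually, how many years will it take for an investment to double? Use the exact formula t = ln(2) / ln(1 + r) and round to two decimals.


Doubling condition: (1 + r)^t = 2
Take ln of both sides: t × ln(1 + r) = ln(2)
t = ln(2) / ln(1 + r)
t = 0.693147 / 0.109034
t = 6.36

t = ln(2) / ln(1 + r) = 6.36 years


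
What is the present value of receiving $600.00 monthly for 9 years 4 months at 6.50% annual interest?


Present value of an ordinary annuity: PV = PMT × (1 − (1 + r)^(−n)) / r
Monthly rate r = 0.065/12 ≈ 0.00541667, n = 112
PV = $600.00 × (1 − (1 + 0.065/12)^(−112)) / (0.065/12)
PV = $600.00 × 83.804620
PV = $50,282.77

PV = PMT × (1-(1+r)^(-n))/r = $50,282.77


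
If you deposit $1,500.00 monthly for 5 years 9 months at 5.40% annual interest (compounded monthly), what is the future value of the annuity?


Future value of an ordinary annuity: FV = PMT × ((1 + r)^n − 1) / r
Monthly rate r = 0.054/12 = 0.0045, n = 69
FV = $1,500.00 × ((1 + 0.054/12)^69 − 1) / (0.054/12)
FV = $1,500.00 × 80.701595
FV = $121,052.39

FV = PMT × ((1+r)^n - 1)/r = $121,052.39


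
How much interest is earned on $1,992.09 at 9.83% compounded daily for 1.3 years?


Compound interest earned = final amount − principal.
A = P(1 + r/n)^(nt) = $1,992.09 × (1 + 0.0983/365)^(365 × 1.3) = $2,263.60
Interest = A − P = $2,263.60 − $1,992.09 = $271.51

Interest = A - P = $271.51


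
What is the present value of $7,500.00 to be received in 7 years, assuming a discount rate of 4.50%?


Present value formula: PV = FV / (1 + r)^t
PV = $7,500.00 / (1 + 0.045)^7
PV = $7,500.00 / 1.360862
PV = $5,511.21

PV = FV / (1 + r)^t = $5,511.21


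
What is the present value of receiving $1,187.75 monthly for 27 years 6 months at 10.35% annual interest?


Present value of an ordinary annuity: PV = PMT × (1 − (1 + r)^(−n)) / r
Monthly rate r = 0.1035/12 = 0.008625, n = 330
PV = $1,187.75 × (1 − (1 + 0.1035/12)^(−330)) / (0.1035/12)
PV = $1,187.75 × 109.127584
PV = $129,616.29

PV = PMT × (1-(1+r)^(-n))/r = $129,616.29


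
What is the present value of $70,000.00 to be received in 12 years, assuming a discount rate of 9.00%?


Present value formula: PV = FV / (1 + r)^t
PV = $70,000.00 / (1 + 0.09)^12
PV = $70,000.00 / 2.812665
PV = $24,887.43

PV = FV / (1 + r)^t = $24,887.43


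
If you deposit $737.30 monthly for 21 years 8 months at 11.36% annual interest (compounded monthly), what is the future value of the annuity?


Future value of an ordinary annuity: FV = PMT × ((1 + r)^n − 1) / r
Monthly rate r = 0.1136/12 ≈ 0.00946667, n = 260
FV = $737.30 × ((1 + 0.1136/12)^260 − 1) / (0.1136/12)
FV = $737.30 × 1118.188718
FV = $824,440.54

FV = PMT × ((1+r)^n - 1)/r = $824,440.54


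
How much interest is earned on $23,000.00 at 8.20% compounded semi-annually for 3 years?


Compound interest earned = final amount − principal.
A = P(1 + r/n)^(nt) = $23,000.00 × (1 + 0.082/2)^(2 × 3) = $29,270.64
Interest = A − P = $29,270.64 − $23,000.00 = $6,270.64

Interest = A - P = $6,270.64


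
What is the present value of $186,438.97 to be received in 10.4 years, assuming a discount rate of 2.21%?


Present value formula: PV = FV / (1 + r)^t
PV = $186,438.97 / (1 + 0.0221)^10.4
PV = $186,438.97 / 1.2552529
PV = $148,527.02

PV = FV / (1 + r)^t = $148,527.02


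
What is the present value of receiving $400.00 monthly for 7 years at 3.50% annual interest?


Present value of an ordinary annuity: PV = PMT × (1 − (1 + r)^(−n)) / r
Monthly rate r = 0.035/12 ≈ 0.00291667, n = 84
PV = $400.00 × (1 − (1 + 0.035/12)^(−84)) / (0.035/12)
PV = $400.00 × 74.405589
PV = $29,762.24

PV = PMT × (1-(1+r)^(-n))/r = $29,762.24


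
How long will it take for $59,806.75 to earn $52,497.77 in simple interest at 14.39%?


Rearrange the simple interest formula for t:
I = P × r × t  ⇒  t = I / (P × r)
t = $52,497.77 / ($59,806.75 × 0.1439)
t = 6.1

t = I/(P×r) = 6.1 years


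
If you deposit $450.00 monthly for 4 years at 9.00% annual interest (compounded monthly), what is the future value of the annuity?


Future value of an ordinary annuity: FV = PMT × ((1 + r)^n − 1) / r
Monthly rate r = 0.09/12 = 0.0075, n = 48
FV = $450.00 × ((1 + 0.09/12)^48 − 1) / (0.09/12)
FV = $450.00 × 57.520711
FV = $25,884.32

FV = PMT × ((1+r)^n - 1)/r = $25,884.32


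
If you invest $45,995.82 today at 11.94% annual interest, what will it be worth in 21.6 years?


Future value formula: FV = PV × (1 + r)^t
FV = $45,995.82 × (1 + 0.1194)^21.6
FV = $45,995.82 × 11.4309555
FV = $525,776.17

FV = PV × (1 + r)^t = $525,776.17


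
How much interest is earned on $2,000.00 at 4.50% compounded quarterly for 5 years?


Compound interest earned = final amount − principal.
A = P(1 + r/n)^(nt) = $2,000.00 × (1 + 0.045/4)^(4 × 5) = $2,501.50
Interest = A − P = $2,501.50 − $2,000.00 = $501.50

Interest = A - P = $501.50


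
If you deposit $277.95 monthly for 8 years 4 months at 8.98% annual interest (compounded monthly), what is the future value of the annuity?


Future value of an ordinary annuity: FV = PMT × ((1 + r)^n − 1) / r
Monthly rate r = 0.0898/12 ≈ 0.00748333, n = 100
FV = $277.95 × ((1 + 0.0898/12)^100 − 1) / (0.0898/12)
FV = $277.95 × 148.008163
FV = $41,138.87

FV = PMT × ((1+r)^n - 1)/r = $41,138.87
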